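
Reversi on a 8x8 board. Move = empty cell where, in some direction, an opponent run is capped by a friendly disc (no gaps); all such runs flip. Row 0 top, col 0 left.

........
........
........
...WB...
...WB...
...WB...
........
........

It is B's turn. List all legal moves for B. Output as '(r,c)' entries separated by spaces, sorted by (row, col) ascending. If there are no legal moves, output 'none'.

(2,2): flips 1 -> legal
(2,3): no bracket -> illegal
(2,4): no bracket -> illegal
(3,2): flips 2 -> legal
(4,2): flips 1 -> legal
(5,2): flips 2 -> legal
(6,2): flips 1 -> legal
(6,3): no bracket -> illegal
(6,4): no bracket -> illegal

Answer: (2,2) (3,2) (4,2) (5,2) (6,2)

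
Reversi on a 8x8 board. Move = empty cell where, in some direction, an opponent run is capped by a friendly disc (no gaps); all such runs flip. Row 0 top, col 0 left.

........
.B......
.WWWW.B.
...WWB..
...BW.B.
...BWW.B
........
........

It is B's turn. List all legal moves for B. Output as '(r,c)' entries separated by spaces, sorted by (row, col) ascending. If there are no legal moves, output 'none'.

Answer: (1,3) (2,5) (3,1) (3,2) (4,5) (5,6) (6,4) (6,5) (6,6)

Derivation:
(1,0): no bracket -> illegal
(1,2): no bracket -> illegal
(1,3): flips 3 -> legal
(1,4): no bracket -> illegal
(1,5): no bracket -> illegal
(2,0): no bracket -> illegal
(2,5): flips 1 -> legal
(3,0): no bracket -> illegal
(3,1): flips 1 -> legal
(3,2): flips 2 -> legal
(4,2): no bracket -> illegal
(4,5): flips 1 -> legal
(5,6): flips 2 -> legal
(6,3): no bracket -> illegal
(6,4): flips 1 -> legal
(6,5): flips 1 -> legal
(6,6): flips 4 -> legal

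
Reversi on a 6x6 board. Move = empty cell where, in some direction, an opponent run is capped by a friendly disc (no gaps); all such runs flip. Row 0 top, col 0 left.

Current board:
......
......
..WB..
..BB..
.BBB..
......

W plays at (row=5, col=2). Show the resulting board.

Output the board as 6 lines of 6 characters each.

Place W at (5,2); scan 8 dirs for brackets.
Dir NW: opp run (4,1), next='.' -> no flip
Dir N: opp run (4,2) (3,2) capped by W -> flip
Dir NE: opp run (4,3), next='.' -> no flip
Dir W: first cell '.' (not opp) -> no flip
Dir E: first cell '.' (not opp) -> no flip
Dir SW: edge -> no flip
Dir S: edge -> no flip
Dir SE: edge -> no flip
All flips: (3,2) (4,2)

Answer: ......
......
..WB..
..WB..
.BWB..
..W...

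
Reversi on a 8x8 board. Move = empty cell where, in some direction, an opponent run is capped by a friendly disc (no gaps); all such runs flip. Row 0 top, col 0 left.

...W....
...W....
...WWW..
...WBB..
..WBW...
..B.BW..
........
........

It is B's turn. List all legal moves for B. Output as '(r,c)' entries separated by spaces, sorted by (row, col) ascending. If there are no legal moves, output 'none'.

Answer: (0,2) (1,2) (1,4) (1,5) (1,6) (3,2) (4,1) (4,5) (5,3) (5,6)

Derivation:
(0,2): flips 2 -> legal
(0,4): no bracket -> illegal
(1,2): flips 1 -> legal
(1,4): flips 1 -> legal
(1,5): flips 1 -> legal
(1,6): flips 1 -> legal
(2,2): no bracket -> illegal
(2,6): no bracket -> illegal
(3,1): no bracket -> illegal
(3,2): flips 2 -> legal
(3,6): no bracket -> illegal
(4,1): flips 1 -> legal
(4,5): flips 1 -> legal
(4,6): no bracket -> illegal
(5,1): no bracket -> illegal
(5,3): flips 1 -> legal
(5,6): flips 1 -> legal
(6,4): no bracket -> illegal
(6,5): no bracket -> illegal
(6,6): no bracket -> illegal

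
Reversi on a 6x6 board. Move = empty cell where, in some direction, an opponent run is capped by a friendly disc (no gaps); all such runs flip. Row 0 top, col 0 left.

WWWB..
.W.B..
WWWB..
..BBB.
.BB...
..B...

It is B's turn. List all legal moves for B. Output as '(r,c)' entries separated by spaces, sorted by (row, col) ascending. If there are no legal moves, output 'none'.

(1,0): flips 1 -> legal
(1,2): flips 1 -> legal
(3,0): no bracket -> illegal
(3,1): flips 1 -> legal

Answer: (1,0) (1,2) (3,1)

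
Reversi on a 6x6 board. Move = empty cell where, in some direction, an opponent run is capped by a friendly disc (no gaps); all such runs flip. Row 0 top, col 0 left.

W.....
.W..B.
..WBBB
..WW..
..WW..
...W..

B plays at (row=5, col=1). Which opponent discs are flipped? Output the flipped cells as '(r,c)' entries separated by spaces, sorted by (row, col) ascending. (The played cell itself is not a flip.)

Dir NW: first cell '.' (not opp) -> no flip
Dir N: first cell '.' (not opp) -> no flip
Dir NE: opp run (4,2) (3,3) capped by B -> flip
Dir W: first cell '.' (not opp) -> no flip
Dir E: first cell '.' (not opp) -> no flip
Dir SW: edge -> no flip
Dir S: edge -> no flip
Dir SE: edge -> no flip

Answer: (3,3) (4,2)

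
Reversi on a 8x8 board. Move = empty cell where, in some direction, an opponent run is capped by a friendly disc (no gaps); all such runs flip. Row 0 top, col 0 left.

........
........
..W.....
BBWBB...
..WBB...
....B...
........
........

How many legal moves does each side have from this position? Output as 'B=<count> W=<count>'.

-- B to move --
(1,1): flips 1 -> legal
(1,2): no bracket -> illegal
(1,3): flips 1 -> legal
(2,1): flips 1 -> legal
(2,3): no bracket -> illegal
(4,1): flips 1 -> legal
(5,1): flips 1 -> legal
(5,2): no bracket -> illegal
(5,3): flips 1 -> legal
B mobility = 6
-- W to move --
(2,0): flips 1 -> legal
(2,1): no bracket -> illegal
(2,3): no bracket -> illegal
(2,4): flips 1 -> legal
(2,5): no bracket -> illegal
(3,5): flips 2 -> legal
(4,0): flips 1 -> legal
(4,1): no bracket -> illegal
(4,5): flips 2 -> legal
(5,2): no bracket -> illegal
(5,3): no bracket -> illegal
(5,5): flips 2 -> legal
(6,3): no bracket -> illegal
(6,4): no bracket -> illegal
(6,5): flips 2 -> legal
W mobility = 7

Answer: B=6 W=7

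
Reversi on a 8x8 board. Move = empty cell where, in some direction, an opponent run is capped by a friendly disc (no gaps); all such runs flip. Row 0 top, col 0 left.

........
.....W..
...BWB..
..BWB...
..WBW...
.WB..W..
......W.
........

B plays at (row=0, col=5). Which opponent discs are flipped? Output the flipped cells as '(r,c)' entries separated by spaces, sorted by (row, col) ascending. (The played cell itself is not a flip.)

Dir NW: edge -> no flip
Dir N: edge -> no flip
Dir NE: edge -> no flip
Dir W: first cell '.' (not opp) -> no flip
Dir E: first cell '.' (not opp) -> no flip
Dir SW: first cell '.' (not opp) -> no flip
Dir S: opp run (1,5) capped by B -> flip
Dir SE: first cell '.' (not opp) -> no flip

Answer: (1,5)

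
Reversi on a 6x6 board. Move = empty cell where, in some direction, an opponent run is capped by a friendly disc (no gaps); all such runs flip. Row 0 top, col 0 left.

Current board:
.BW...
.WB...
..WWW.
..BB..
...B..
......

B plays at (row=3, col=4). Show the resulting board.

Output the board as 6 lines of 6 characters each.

Place B at (3,4); scan 8 dirs for brackets.
Dir NW: opp run (2,3) capped by B -> flip
Dir N: opp run (2,4), next='.' -> no flip
Dir NE: first cell '.' (not opp) -> no flip
Dir W: first cell 'B' (not opp) -> no flip
Dir E: first cell '.' (not opp) -> no flip
Dir SW: first cell 'B' (not opp) -> no flip
Dir S: first cell '.' (not opp) -> no flip
Dir SE: first cell '.' (not opp) -> no flip
All flips: (2,3)

Answer: .BW...
.WB...
..WBW.
..BBB.
...B..
......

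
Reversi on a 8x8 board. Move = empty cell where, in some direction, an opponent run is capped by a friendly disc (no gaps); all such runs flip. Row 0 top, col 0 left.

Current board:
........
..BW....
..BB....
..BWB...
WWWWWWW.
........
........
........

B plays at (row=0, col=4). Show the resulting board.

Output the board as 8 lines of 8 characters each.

Place B at (0,4); scan 8 dirs for brackets.
Dir NW: edge -> no flip
Dir N: edge -> no flip
Dir NE: edge -> no flip
Dir W: first cell '.' (not opp) -> no flip
Dir E: first cell '.' (not opp) -> no flip
Dir SW: opp run (1,3) capped by B -> flip
Dir S: first cell '.' (not opp) -> no flip
Dir SE: first cell '.' (not opp) -> no flip
All flips: (1,3)

Answer: ....B...
..BB....
..BB....
..BWB...
WWWWWWW.
........
........
........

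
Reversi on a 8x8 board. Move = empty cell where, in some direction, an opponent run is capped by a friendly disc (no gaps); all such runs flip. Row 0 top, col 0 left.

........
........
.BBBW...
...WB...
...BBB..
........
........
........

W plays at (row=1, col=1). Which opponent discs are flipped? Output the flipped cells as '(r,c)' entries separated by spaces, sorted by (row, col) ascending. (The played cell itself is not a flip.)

Dir NW: first cell '.' (not opp) -> no flip
Dir N: first cell '.' (not opp) -> no flip
Dir NE: first cell '.' (not opp) -> no flip
Dir W: first cell '.' (not opp) -> no flip
Dir E: first cell '.' (not opp) -> no flip
Dir SW: first cell '.' (not opp) -> no flip
Dir S: opp run (2,1), next='.' -> no flip
Dir SE: opp run (2,2) capped by W -> flip

Answer: (2,2)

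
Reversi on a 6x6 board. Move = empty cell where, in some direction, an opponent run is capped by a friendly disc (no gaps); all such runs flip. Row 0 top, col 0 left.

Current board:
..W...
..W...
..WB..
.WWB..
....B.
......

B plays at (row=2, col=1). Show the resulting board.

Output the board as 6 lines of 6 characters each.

Place B at (2,1); scan 8 dirs for brackets.
Dir NW: first cell '.' (not opp) -> no flip
Dir N: first cell '.' (not opp) -> no flip
Dir NE: opp run (1,2), next='.' -> no flip
Dir W: first cell '.' (not opp) -> no flip
Dir E: opp run (2,2) capped by B -> flip
Dir SW: first cell '.' (not opp) -> no flip
Dir S: opp run (3,1), next='.' -> no flip
Dir SE: opp run (3,2), next='.' -> no flip
All flips: (2,2)

Answer: ..W...
..W...
.BBB..
.WWB..
....B.
......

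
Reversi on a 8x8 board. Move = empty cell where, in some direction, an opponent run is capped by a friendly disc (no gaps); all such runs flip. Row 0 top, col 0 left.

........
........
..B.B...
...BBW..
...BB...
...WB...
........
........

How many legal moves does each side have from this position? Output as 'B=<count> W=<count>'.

-- B to move --
(2,5): no bracket -> illegal
(2,6): flips 1 -> legal
(3,6): flips 1 -> legal
(4,2): no bracket -> illegal
(4,5): no bracket -> illegal
(4,6): flips 1 -> legal
(5,2): flips 1 -> legal
(6,2): flips 1 -> legal
(6,3): flips 1 -> legal
(6,4): no bracket -> illegal
B mobility = 6
-- W to move --
(1,1): no bracket -> illegal
(1,2): no bracket -> illegal
(1,3): flips 1 -> legal
(1,4): no bracket -> illegal
(1,5): no bracket -> illegal
(2,1): no bracket -> illegal
(2,3): flips 2 -> legal
(2,5): no bracket -> illegal
(3,1): no bracket -> illegal
(3,2): flips 2 -> legal
(4,2): no bracket -> illegal
(4,5): no bracket -> illegal
(5,2): no bracket -> illegal
(5,5): flips 1 -> legal
(6,3): no bracket -> illegal
(6,4): no bracket -> illegal
(6,5): no bracket -> illegal
W mobility = 4

Answer: B=6 W=4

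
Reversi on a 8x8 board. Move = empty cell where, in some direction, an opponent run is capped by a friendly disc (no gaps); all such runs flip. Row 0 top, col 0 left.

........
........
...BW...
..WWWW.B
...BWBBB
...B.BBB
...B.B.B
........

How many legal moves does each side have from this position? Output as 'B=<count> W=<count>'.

Answer: B=6 W=11

Derivation:
-- B to move --
(1,3): flips 2 -> legal
(1,4): no bracket -> illegal
(1,5): no bracket -> illegal
(2,1): flips 1 -> legal
(2,2): flips 2 -> legal
(2,5): flips 3 -> legal
(2,6): flips 2 -> legal
(3,1): no bracket -> illegal
(3,6): no bracket -> illegal
(4,1): flips 1 -> legal
(4,2): no bracket -> illegal
(5,4): no bracket -> illegal
B mobility = 6
-- W to move --
(1,2): flips 1 -> legal
(1,3): flips 1 -> legal
(1,4): flips 1 -> legal
(2,2): flips 1 -> legal
(2,6): no bracket -> illegal
(2,7): no bracket -> illegal
(3,6): no bracket -> illegal
(4,2): flips 1 -> legal
(5,2): flips 1 -> legal
(5,4): flips 1 -> legal
(6,2): flips 1 -> legal
(6,4): no bracket -> illegal
(6,6): flips 1 -> legal
(7,2): no bracket -> illegal
(7,3): flips 3 -> legal
(7,4): no bracket -> illegal
(7,5): flips 3 -> legal
(7,6): no bracket -> illegal
(7,7): no bracket -> illegal
W mobility = 11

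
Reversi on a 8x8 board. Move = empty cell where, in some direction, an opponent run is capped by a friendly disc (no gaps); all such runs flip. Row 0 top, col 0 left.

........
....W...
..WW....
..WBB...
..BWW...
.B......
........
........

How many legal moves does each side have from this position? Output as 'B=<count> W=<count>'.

Answer: B=9 W=6

Derivation:
-- B to move --
(0,3): no bracket -> illegal
(0,4): no bracket -> illegal
(0,5): no bracket -> illegal
(1,1): flips 1 -> legal
(1,2): flips 3 -> legal
(1,3): flips 1 -> legal
(1,5): no bracket -> illegal
(2,1): no bracket -> illegal
(2,4): no bracket -> illegal
(2,5): no bracket -> illegal
(3,1): flips 1 -> legal
(3,5): no bracket -> illegal
(4,1): no bracket -> illegal
(4,5): flips 2 -> legal
(5,2): flips 1 -> legal
(5,3): flips 1 -> legal
(5,4): flips 1 -> legal
(5,5): flips 1 -> legal
B mobility = 9
-- W to move --
(2,4): flips 1 -> legal
(2,5): flips 1 -> legal
(3,1): no bracket -> illegal
(3,5): flips 2 -> legal
(4,0): no bracket -> illegal
(4,1): flips 1 -> legal
(4,5): flips 1 -> legal
(5,0): no bracket -> illegal
(5,2): flips 1 -> legal
(5,3): no bracket -> illegal
(6,0): no bracket -> illegal
(6,1): no bracket -> illegal
(6,2): no bracket -> illegal
W mobility = 6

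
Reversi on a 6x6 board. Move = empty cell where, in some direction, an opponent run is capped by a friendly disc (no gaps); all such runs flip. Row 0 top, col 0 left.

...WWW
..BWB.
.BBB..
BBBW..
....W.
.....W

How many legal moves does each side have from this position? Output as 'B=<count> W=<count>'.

-- B to move --
(0,2): no bracket -> illegal
(1,5): no bracket -> illegal
(2,4): no bracket -> illegal
(3,4): flips 1 -> legal
(3,5): no bracket -> illegal
(4,2): no bracket -> illegal
(4,3): flips 1 -> legal
(4,5): no bracket -> illegal
(5,3): no bracket -> illegal
(5,4): no bracket -> illegal
B mobility = 2
-- W to move --
(0,1): no bracket -> illegal
(0,2): no bracket -> illegal
(1,0): no bracket -> illegal
(1,1): flips 2 -> legal
(1,5): flips 1 -> legal
(2,0): no bracket -> illegal
(2,4): flips 1 -> legal
(2,5): flips 1 -> legal
(3,4): no bracket -> illegal
(4,0): flips 2 -> legal
(4,1): flips 3 -> legal
(4,2): no bracket -> illegal
(4,3): no bracket -> illegal
W mobility = 6

Answer: B=2 W=6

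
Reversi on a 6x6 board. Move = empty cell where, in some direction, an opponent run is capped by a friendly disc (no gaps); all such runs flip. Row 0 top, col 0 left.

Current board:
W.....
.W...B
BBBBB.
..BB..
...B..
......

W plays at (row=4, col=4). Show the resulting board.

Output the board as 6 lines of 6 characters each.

Answer: W.....
.W...B
BBWBB.
..BW..
...BW.
......

Derivation:
Place W at (4,4); scan 8 dirs for brackets.
Dir NW: opp run (3,3) (2,2) capped by W -> flip
Dir N: first cell '.' (not opp) -> no flip
Dir NE: first cell '.' (not opp) -> no flip
Dir W: opp run (4,3), next='.' -> no flip
Dir E: first cell '.' (not opp) -> no flip
Dir SW: first cell '.' (not opp) -> no flip
Dir S: first cell '.' (not opp) -> no flip
Dir SE: first cell '.' (not opp) -> no flip
All flips: (2,2) (3,3)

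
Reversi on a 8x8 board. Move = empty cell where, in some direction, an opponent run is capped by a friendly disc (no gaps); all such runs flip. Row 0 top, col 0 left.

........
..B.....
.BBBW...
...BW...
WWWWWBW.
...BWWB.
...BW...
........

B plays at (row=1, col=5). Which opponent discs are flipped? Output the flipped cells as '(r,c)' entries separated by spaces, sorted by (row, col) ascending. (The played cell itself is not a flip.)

Dir NW: first cell '.' (not opp) -> no flip
Dir N: first cell '.' (not opp) -> no flip
Dir NE: first cell '.' (not opp) -> no flip
Dir W: first cell '.' (not opp) -> no flip
Dir E: first cell '.' (not opp) -> no flip
Dir SW: opp run (2,4) capped by B -> flip
Dir S: first cell '.' (not opp) -> no flip
Dir SE: first cell '.' (not opp) -> no flip

Answer: (2,4)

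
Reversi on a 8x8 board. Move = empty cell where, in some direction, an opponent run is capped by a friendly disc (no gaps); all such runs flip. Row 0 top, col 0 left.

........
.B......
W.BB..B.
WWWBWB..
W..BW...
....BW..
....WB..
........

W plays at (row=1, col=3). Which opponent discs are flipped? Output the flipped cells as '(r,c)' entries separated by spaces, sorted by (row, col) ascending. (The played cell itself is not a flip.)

Dir NW: first cell '.' (not opp) -> no flip
Dir N: first cell '.' (not opp) -> no flip
Dir NE: first cell '.' (not opp) -> no flip
Dir W: first cell '.' (not opp) -> no flip
Dir E: first cell '.' (not opp) -> no flip
Dir SW: opp run (2,2) capped by W -> flip
Dir S: opp run (2,3) (3,3) (4,3), next='.' -> no flip
Dir SE: first cell '.' (not opp) -> no flip

Answer: (2,2)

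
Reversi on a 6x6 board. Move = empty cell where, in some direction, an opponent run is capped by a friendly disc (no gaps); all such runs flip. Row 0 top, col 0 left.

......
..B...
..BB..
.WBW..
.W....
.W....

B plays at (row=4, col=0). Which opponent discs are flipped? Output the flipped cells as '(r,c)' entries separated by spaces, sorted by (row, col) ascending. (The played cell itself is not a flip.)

Answer: (3,1)

Derivation:
Dir NW: edge -> no flip
Dir N: first cell '.' (not opp) -> no flip
Dir NE: opp run (3,1) capped by B -> flip
Dir W: edge -> no flip
Dir E: opp run (4,1), next='.' -> no flip
Dir SW: edge -> no flip
Dir S: first cell '.' (not opp) -> no flip
Dir SE: opp run (5,1), next=edge -> no flip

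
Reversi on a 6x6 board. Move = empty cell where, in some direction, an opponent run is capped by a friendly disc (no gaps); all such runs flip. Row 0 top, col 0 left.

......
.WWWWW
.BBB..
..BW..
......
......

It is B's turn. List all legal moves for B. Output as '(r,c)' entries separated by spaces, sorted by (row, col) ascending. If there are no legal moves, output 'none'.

(0,0): flips 1 -> legal
(0,1): flips 2 -> legal
(0,2): flips 1 -> legal
(0,3): flips 2 -> legal
(0,4): flips 1 -> legal
(0,5): flips 1 -> legal
(1,0): no bracket -> illegal
(2,0): no bracket -> illegal
(2,4): no bracket -> illegal
(2,5): no bracket -> illegal
(3,4): flips 1 -> legal
(4,2): no bracket -> illegal
(4,3): flips 1 -> legal
(4,4): flips 1 -> legal

Answer: (0,0) (0,1) (0,2) (0,3) (0,4) (0,5) (3,4) (4,3) (4,4)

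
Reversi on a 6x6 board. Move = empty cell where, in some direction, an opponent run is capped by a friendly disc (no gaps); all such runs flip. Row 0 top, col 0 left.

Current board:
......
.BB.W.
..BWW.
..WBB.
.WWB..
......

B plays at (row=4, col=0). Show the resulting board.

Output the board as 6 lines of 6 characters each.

Place B at (4,0); scan 8 dirs for brackets.
Dir NW: edge -> no flip
Dir N: first cell '.' (not opp) -> no flip
Dir NE: first cell '.' (not opp) -> no flip
Dir W: edge -> no flip
Dir E: opp run (4,1) (4,2) capped by B -> flip
Dir SW: edge -> no flip
Dir S: first cell '.' (not opp) -> no flip
Dir SE: first cell '.' (not opp) -> no flip
All flips: (4,1) (4,2)

Answer: ......
.BB.W.
..BWW.
..WBB.
BBBB..
......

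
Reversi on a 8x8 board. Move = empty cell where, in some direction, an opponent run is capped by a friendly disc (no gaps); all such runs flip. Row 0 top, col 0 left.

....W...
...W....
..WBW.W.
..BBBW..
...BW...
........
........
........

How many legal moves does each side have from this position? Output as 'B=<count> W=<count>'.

Answer: B=11 W=3

Derivation:
-- B to move --
(0,2): no bracket -> illegal
(0,3): flips 1 -> legal
(0,5): no bracket -> illegal
(1,1): flips 1 -> legal
(1,2): flips 1 -> legal
(1,4): flips 1 -> legal
(1,5): flips 1 -> legal
(1,6): no bracket -> illegal
(1,7): no bracket -> illegal
(2,1): flips 1 -> legal
(2,5): flips 1 -> legal
(2,7): no bracket -> illegal
(3,1): no bracket -> illegal
(3,6): flips 1 -> legal
(3,7): no bracket -> illegal
(4,5): flips 1 -> legal
(4,6): no bracket -> illegal
(5,3): no bracket -> illegal
(5,4): flips 1 -> legal
(5,5): flips 1 -> legal
B mobility = 11
-- W to move --
(1,2): no bracket -> illegal
(1,4): no bracket -> illegal
(2,1): no bracket -> illegal
(2,5): no bracket -> illegal
(3,1): flips 3 -> legal
(4,1): no bracket -> illegal
(4,2): flips 3 -> legal
(4,5): no bracket -> illegal
(5,2): no bracket -> illegal
(5,3): flips 3 -> legal
(5,4): no bracket -> illegal
W mobility = 3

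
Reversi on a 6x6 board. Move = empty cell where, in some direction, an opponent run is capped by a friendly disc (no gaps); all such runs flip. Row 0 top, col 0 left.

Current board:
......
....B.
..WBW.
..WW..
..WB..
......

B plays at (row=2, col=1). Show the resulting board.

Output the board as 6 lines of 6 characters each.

Place B at (2,1); scan 8 dirs for brackets.
Dir NW: first cell '.' (not opp) -> no flip
Dir N: first cell '.' (not opp) -> no flip
Dir NE: first cell '.' (not opp) -> no flip
Dir W: first cell '.' (not opp) -> no flip
Dir E: opp run (2,2) capped by B -> flip
Dir SW: first cell '.' (not opp) -> no flip
Dir S: first cell '.' (not opp) -> no flip
Dir SE: opp run (3,2) capped by B -> flip
All flips: (2,2) (3,2)

Answer: ......
....B.
.BBBW.
..BW..
..WB..
......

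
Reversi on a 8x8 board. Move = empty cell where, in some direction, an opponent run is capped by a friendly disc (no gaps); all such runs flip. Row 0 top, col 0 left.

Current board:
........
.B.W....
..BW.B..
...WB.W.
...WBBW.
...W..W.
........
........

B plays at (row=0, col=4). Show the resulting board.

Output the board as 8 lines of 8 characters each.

Answer: ....B...
.B.B....
..BW.B..
...WB.W.
...WBBW.
...W..W.
........
........

Derivation:
Place B at (0,4); scan 8 dirs for brackets.
Dir NW: edge -> no flip
Dir N: edge -> no flip
Dir NE: edge -> no flip
Dir W: first cell '.' (not opp) -> no flip
Dir E: first cell '.' (not opp) -> no flip
Dir SW: opp run (1,3) capped by B -> flip
Dir S: first cell '.' (not opp) -> no flip
Dir SE: first cell '.' (not opp) -> no flip
All flips: (1,3)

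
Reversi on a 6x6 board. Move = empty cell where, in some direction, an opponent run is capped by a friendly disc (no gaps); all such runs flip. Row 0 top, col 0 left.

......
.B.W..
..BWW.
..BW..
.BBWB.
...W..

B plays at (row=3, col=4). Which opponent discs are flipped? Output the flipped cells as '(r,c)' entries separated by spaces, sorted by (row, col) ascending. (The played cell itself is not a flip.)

Answer: (3,3)

Derivation:
Dir NW: opp run (2,3), next='.' -> no flip
Dir N: opp run (2,4), next='.' -> no flip
Dir NE: first cell '.' (not opp) -> no flip
Dir W: opp run (3,3) capped by B -> flip
Dir E: first cell '.' (not opp) -> no flip
Dir SW: opp run (4,3), next='.' -> no flip
Dir S: first cell 'B' (not opp) -> no flip
Dir SE: first cell '.' (not opp) -> no flip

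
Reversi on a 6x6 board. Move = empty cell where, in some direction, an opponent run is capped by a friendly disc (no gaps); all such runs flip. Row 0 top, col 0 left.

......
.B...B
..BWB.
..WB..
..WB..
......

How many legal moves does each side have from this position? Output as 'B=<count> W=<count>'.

-- B to move --
(1,2): no bracket -> illegal
(1,3): flips 1 -> legal
(1,4): no bracket -> illegal
(2,1): flips 1 -> legal
(3,1): flips 1 -> legal
(3,4): no bracket -> illegal
(4,1): flips 1 -> legal
(5,1): flips 1 -> legal
(5,2): flips 2 -> legal
(5,3): no bracket -> illegal
B mobility = 6
-- W to move --
(0,0): no bracket -> illegal
(0,1): no bracket -> illegal
(0,2): no bracket -> illegal
(0,4): no bracket -> illegal
(0,5): no bracket -> illegal
(1,0): no bracket -> illegal
(1,2): flips 1 -> legal
(1,3): no bracket -> illegal
(1,4): no bracket -> illegal
(2,0): no bracket -> illegal
(2,1): flips 1 -> legal
(2,5): flips 1 -> legal
(3,1): no bracket -> illegal
(3,4): flips 1 -> legal
(3,5): no bracket -> illegal
(4,4): flips 1 -> legal
(5,2): no bracket -> illegal
(5,3): flips 2 -> legal
(5,4): flips 1 -> legal
W mobility = 7

Answer: B=6 W=7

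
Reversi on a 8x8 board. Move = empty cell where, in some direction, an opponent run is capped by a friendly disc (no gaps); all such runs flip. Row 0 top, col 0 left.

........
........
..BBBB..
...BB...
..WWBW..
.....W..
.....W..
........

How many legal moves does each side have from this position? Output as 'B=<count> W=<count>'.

-- B to move --
(3,1): no bracket -> illegal
(3,2): no bracket -> illegal
(3,5): no bracket -> illegal
(3,6): no bracket -> illegal
(4,1): flips 2 -> legal
(4,6): flips 1 -> legal
(5,1): flips 1 -> legal
(5,2): flips 1 -> legal
(5,3): flips 1 -> legal
(5,4): no bracket -> illegal
(5,6): flips 1 -> legal
(6,4): no bracket -> illegal
(6,6): flips 1 -> legal
(7,4): no bracket -> illegal
(7,5): no bracket -> illegal
(7,6): no bracket -> illegal
B mobility = 7
-- W to move --
(1,1): flips 3 -> legal
(1,2): flips 2 -> legal
(1,3): flips 2 -> legal
(1,4): no bracket -> illegal
(1,5): flips 2 -> legal
(1,6): flips 2 -> legal
(2,1): no bracket -> illegal
(2,6): no bracket -> illegal
(3,1): no bracket -> illegal
(3,2): no bracket -> illegal
(3,5): no bracket -> illegal
(3,6): no bracket -> illegal
(5,3): no bracket -> illegal
(5,4): no bracket -> illegal
W mobility = 5

Answer: B=7 W=5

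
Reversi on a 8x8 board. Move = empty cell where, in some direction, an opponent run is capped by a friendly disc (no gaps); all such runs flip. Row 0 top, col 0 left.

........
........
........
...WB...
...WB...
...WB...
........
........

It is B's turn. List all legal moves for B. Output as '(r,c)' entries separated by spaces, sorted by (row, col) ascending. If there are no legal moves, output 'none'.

Answer: (2,2) (3,2) (4,2) (5,2) (6,2)

Derivation:
(2,2): flips 1 -> legal
(2,3): no bracket -> illegal
(2,4): no bracket -> illegal
(3,2): flips 2 -> legal
(4,2): flips 1 -> legal
(5,2): flips 2 -> legal
(6,2): flips 1 -> legal
(6,3): no bracket -> illegal
(6,4): no bracket -> illegal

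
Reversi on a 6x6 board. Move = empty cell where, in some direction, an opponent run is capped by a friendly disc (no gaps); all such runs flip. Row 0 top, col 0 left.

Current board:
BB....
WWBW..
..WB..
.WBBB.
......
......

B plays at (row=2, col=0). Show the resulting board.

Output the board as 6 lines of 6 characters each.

Place B at (2,0); scan 8 dirs for brackets.
Dir NW: edge -> no flip
Dir N: opp run (1,0) capped by B -> flip
Dir NE: opp run (1,1), next='.' -> no flip
Dir W: edge -> no flip
Dir E: first cell '.' (not opp) -> no flip
Dir SW: edge -> no flip
Dir S: first cell '.' (not opp) -> no flip
Dir SE: opp run (3,1), next='.' -> no flip
All flips: (1,0)

Answer: BB....
BWBW..
B.WB..
.WBBB.
......
......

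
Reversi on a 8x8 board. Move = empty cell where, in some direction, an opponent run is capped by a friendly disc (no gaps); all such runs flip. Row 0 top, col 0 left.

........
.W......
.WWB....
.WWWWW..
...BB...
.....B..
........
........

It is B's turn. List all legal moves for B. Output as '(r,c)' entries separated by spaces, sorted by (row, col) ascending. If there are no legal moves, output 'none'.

(0,0): flips 3 -> legal
(0,1): no bracket -> illegal
(0,2): no bracket -> illegal
(1,0): flips 2 -> legal
(1,2): no bracket -> illegal
(1,3): no bracket -> illegal
(2,0): flips 2 -> legal
(2,4): flips 1 -> legal
(2,5): flips 1 -> legal
(2,6): flips 1 -> legal
(3,0): no bracket -> illegal
(3,6): no bracket -> illegal
(4,0): no bracket -> illegal
(4,1): flips 1 -> legal
(4,2): no bracket -> illegal
(4,5): flips 1 -> legal
(4,6): no bracket -> illegal

Answer: (0,0) (1,0) (2,0) (2,4) (2,5) (2,6) (4,1) (4,5)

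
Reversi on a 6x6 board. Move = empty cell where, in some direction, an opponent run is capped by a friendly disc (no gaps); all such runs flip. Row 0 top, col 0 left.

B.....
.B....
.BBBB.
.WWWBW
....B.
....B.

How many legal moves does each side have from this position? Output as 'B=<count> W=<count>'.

-- B to move --
(2,0): no bracket -> illegal
(2,5): no bracket -> illegal
(3,0): flips 3 -> legal
(4,0): flips 1 -> legal
(4,1): flips 2 -> legal
(4,2): flips 2 -> legal
(4,3): flips 2 -> legal
(4,5): no bracket -> illegal
B mobility = 5
-- W to move --
(0,1): flips 2 -> legal
(0,2): no bracket -> illegal
(1,0): flips 1 -> legal
(1,2): flips 1 -> legal
(1,3): flips 3 -> legal
(1,4): flips 1 -> legal
(1,5): flips 1 -> legal
(2,0): no bracket -> illegal
(2,5): no bracket -> illegal
(3,0): no bracket -> illegal
(4,3): no bracket -> illegal
(4,5): no bracket -> illegal
(5,3): flips 1 -> legal
(5,5): flips 1 -> legal
W mobility = 8

Answer: B=5 W=8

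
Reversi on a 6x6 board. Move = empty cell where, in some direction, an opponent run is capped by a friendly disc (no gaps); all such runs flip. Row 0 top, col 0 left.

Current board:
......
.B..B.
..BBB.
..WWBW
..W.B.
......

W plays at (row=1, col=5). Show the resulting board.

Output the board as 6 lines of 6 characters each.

Place W at (1,5); scan 8 dirs for brackets.
Dir NW: first cell '.' (not opp) -> no flip
Dir N: first cell '.' (not opp) -> no flip
Dir NE: edge -> no flip
Dir W: opp run (1,4), next='.' -> no flip
Dir E: edge -> no flip
Dir SW: opp run (2,4) capped by W -> flip
Dir S: first cell '.' (not opp) -> no flip
Dir SE: edge -> no flip
All flips: (2,4)

Answer: ......
.B..BW
..BBW.
..WWBW
..W.B.
......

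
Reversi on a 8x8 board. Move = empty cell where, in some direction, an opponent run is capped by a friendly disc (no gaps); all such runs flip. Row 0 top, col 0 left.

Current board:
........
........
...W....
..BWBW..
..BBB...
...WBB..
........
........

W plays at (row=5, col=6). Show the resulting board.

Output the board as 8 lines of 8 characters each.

Answer: ........
........
...W....
..BWBW..
..BBB...
...WWWW.
........
........

Derivation:
Place W at (5,6); scan 8 dirs for brackets.
Dir NW: first cell '.' (not opp) -> no flip
Dir N: first cell '.' (not opp) -> no flip
Dir NE: first cell '.' (not opp) -> no flip
Dir W: opp run (5,5) (5,4) capped by W -> flip
Dir E: first cell '.' (not opp) -> no flip
Dir SW: first cell '.' (not opp) -> no flip
Dir S: first cell '.' (not opp) -> no flip
Dir SE: first cell '.' (not opp) -> no flip
All flips: (5,4) (5,5)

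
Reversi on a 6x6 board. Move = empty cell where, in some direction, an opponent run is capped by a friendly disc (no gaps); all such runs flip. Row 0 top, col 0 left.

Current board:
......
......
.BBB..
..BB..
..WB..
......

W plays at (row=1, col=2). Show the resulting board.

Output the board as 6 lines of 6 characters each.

Answer: ......
..W...
.BWB..
..WB..
..WB..
......

Derivation:
Place W at (1,2); scan 8 dirs for brackets.
Dir NW: first cell '.' (not opp) -> no flip
Dir N: first cell '.' (not opp) -> no flip
Dir NE: first cell '.' (not opp) -> no flip
Dir W: first cell '.' (not opp) -> no flip
Dir E: first cell '.' (not opp) -> no flip
Dir SW: opp run (2,1), next='.' -> no flip
Dir S: opp run (2,2) (3,2) capped by W -> flip
Dir SE: opp run (2,3), next='.' -> no flip
All flips: (2,2) (3,2)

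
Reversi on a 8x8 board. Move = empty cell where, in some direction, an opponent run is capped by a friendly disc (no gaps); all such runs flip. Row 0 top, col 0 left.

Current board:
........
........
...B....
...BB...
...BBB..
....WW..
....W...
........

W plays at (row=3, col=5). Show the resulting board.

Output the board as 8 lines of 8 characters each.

Place W at (3,5); scan 8 dirs for brackets.
Dir NW: first cell '.' (not opp) -> no flip
Dir N: first cell '.' (not opp) -> no flip
Dir NE: first cell '.' (not opp) -> no flip
Dir W: opp run (3,4) (3,3), next='.' -> no flip
Dir E: first cell '.' (not opp) -> no flip
Dir SW: opp run (4,4), next='.' -> no flip
Dir S: opp run (4,5) capped by W -> flip
Dir SE: first cell '.' (not opp) -> no flip
All flips: (4,5)

Answer: ........
........
...B....
...BBW..
...BBW..
....WW..
....W...
........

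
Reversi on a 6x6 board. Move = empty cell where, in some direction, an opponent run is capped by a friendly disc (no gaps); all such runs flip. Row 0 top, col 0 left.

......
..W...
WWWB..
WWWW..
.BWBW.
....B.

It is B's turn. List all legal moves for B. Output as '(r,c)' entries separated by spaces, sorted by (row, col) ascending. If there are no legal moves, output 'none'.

(0,1): flips 1 -> legal
(0,2): no bracket -> illegal
(0,3): no bracket -> illegal
(1,0): flips 2 -> legal
(1,1): flips 2 -> legal
(1,3): no bracket -> illegal
(2,4): no bracket -> illegal
(3,4): flips 1 -> legal
(3,5): no bracket -> illegal
(4,0): no bracket -> illegal
(4,5): flips 1 -> legal
(5,1): no bracket -> illegal
(5,2): no bracket -> illegal
(5,3): no bracket -> illegal
(5,5): no bracket -> illegal

Answer: (0,1) (1,0) (1,1) (3,4) (4,5)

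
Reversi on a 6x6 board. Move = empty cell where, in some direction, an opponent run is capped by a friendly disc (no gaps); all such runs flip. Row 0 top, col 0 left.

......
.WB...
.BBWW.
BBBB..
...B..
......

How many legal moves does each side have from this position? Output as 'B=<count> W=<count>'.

-- B to move --
(0,0): flips 1 -> legal
(0,1): flips 1 -> legal
(0,2): no bracket -> illegal
(1,0): flips 1 -> legal
(1,3): flips 1 -> legal
(1,4): flips 1 -> legal
(1,5): flips 1 -> legal
(2,0): no bracket -> illegal
(2,5): flips 2 -> legal
(3,4): flips 1 -> legal
(3,5): no bracket -> illegal
B mobility = 8
-- W to move --
(0,1): flips 1 -> legal
(0,2): no bracket -> illegal
(0,3): no bracket -> illegal
(1,0): no bracket -> illegal
(1,3): flips 1 -> legal
(2,0): flips 2 -> legal
(3,4): no bracket -> illegal
(4,0): no bracket -> illegal
(4,1): flips 3 -> legal
(4,2): flips 1 -> legal
(4,4): flips 2 -> legal
(5,2): no bracket -> illegal
(5,3): flips 2 -> legal
(5,4): no bracket -> illegal
W mobility = 7

Answer: B=8 W=7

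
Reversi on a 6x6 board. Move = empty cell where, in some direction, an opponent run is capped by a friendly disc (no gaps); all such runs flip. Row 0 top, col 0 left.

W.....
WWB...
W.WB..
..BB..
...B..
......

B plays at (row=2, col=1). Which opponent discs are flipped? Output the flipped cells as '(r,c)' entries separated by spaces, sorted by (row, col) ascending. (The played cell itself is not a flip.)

Answer: (2,2)

Derivation:
Dir NW: opp run (1,0), next=edge -> no flip
Dir N: opp run (1,1), next='.' -> no flip
Dir NE: first cell 'B' (not opp) -> no flip
Dir W: opp run (2,0), next=edge -> no flip
Dir E: opp run (2,2) capped by B -> flip
Dir SW: first cell '.' (not opp) -> no flip
Dir S: first cell '.' (not opp) -> no flip
Dir SE: first cell 'B' (not opp) -> no flip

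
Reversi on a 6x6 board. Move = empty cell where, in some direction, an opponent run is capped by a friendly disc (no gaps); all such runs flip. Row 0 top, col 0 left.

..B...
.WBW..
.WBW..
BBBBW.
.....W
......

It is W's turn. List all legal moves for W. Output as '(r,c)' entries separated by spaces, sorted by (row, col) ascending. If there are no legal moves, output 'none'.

(0,1): flips 1 -> legal
(0,3): flips 1 -> legal
(2,0): no bracket -> illegal
(2,4): no bracket -> illegal
(4,0): flips 2 -> legal
(4,1): flips 2 -> legal
(4,2): no bracket -> illegal
(4,3): flips 2 -> legal
(4,4): flips 2 -> legal

Answer: (0,1) (0,3) (4,0) (4,1) (4,3) (4,4)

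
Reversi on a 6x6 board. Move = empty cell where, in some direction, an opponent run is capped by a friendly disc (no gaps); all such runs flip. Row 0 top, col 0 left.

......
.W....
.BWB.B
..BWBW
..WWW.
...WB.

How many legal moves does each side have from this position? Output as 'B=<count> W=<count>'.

Answer: B=4 W=7

Derivation:
-- B to move --
(0,0): no bracket -> illegal
(0,1): flips 1 -> legal
(0,2): no bracket -> illegal
(1,0): no bracket -> illegal
(1,2): flips 1 -> legal
(1,3): no bracket -> illegal
(2,0): no bracket -> illegal
(2,4): no bracket -> illegal
(3,1): no bracket -> illegal
(4,1): no bracket -> illegal
(4,5): flips 1 -> legal
(5,1): no bracket -> illegal
(5,2): flips 3 -> legal
(5,5): no bracket -> illegal
B mobility = 4
-- W to move --
(1,0): flips 2 -> legal
(1,2): no bracket -> illegal
(1,3): flips 1 -> legal
(1,4): no bracket -> illegal
(1,5): flips 1 -> legal
(2,0): flips 1 -> legal
(2,4): flips 2 -> legal
(3,0): no bracket -> illegal
(3,1): flips 2 -> legal
(4,1): no bracket -> illegal
(4,5): no bracket -> illegal
(5,5): flips 1 -> legal
W mobility = 7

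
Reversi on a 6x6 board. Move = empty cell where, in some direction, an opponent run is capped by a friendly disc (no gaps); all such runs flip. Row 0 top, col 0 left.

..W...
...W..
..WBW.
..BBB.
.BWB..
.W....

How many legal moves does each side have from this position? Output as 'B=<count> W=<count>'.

Answer: B=8 W=4

Derivation:
-- B to move --
(0,1): no bracket -> illegal
(0,3): flips 1 -> legal
(0,4): no bracket -> illegal
(1,1): flips 1 -> legal
(1,2): flips 1 -> legal
(1,4): flips 1 -> legal
(1,5): flips 1 -> legal
(2,1): flips 1 -> legal
(2,5): flips 1 -> legal
(3,1): no bracket -> illegal
(3,5): no bracket -> illegal
(4,0): no bracket -> illegal
(5,0): no bracket -> illegal
(5,2): flips 1 -> legal
(5,3): no bracket -> illegal
B mobility = 8
-- W to move --
(1,2): no bracket -> illegal
(1,4): no bracket -> illegal
(2,1): no bracket -> illegal
(2,5): no bracket -> illegal
(3,0): no bracket -> illegal
(3,1): flips 1 -> legal
(3,5): no bracket -> illegal
(4,0): flips 1 -> legal
(4,4): flips 3 -> legal
(4,5): no bracket -> illegal
(5,0): no bracket -> illegal
(5,2): no bracket -> illegal
(5,3): flips 3 -> legal
(5,4): no bracket -> illegal
W mobility = 4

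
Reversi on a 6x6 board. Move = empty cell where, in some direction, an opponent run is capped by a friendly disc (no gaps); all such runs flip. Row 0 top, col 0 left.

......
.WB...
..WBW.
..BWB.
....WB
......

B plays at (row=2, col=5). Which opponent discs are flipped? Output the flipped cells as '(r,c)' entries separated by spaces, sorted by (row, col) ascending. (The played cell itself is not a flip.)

Dir NW: first cell '.' (not opp) -> no flip
Dir N: first cell '.' (not opp) -> no flip
Dir NE: edge -> no flip
Dir W: opp run (2,4) capped by B -> flip
Dir E: edge -> no flip
Dir SW: first cell 'B' (not opp) -> no flip
Dir S: first cell '.' (not opp) -> no flip
Dir SE: edge -> no flip

Answer: (2,4)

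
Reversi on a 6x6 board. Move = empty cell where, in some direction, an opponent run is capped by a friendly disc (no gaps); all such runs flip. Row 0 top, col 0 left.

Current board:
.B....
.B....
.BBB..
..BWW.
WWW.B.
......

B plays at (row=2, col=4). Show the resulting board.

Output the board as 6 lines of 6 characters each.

Place B at (2,4); scan 8 dirs for brackets.
Dir NW: first cell '.' (not opp) -> no flip
Dir N: first cell '.' (not opp) -> no flip
Dir NE: first cell '.' (not opp) -> no flip
Dir W: first cell 'B' (not opp) -> no flip
Dir E: first cell '.' (not opp) -> no flip
Dir SW: opp run (3,3) (4,2), next='.' -> no flip
Dir S: opp run (3,4) capped by B -> flip
Dir SE: first cell '.' (not opp) -> no flip
All flips: (3,4)

Answer: .B....
.B....
.BBBB.
..BWB.
WWW.B.
......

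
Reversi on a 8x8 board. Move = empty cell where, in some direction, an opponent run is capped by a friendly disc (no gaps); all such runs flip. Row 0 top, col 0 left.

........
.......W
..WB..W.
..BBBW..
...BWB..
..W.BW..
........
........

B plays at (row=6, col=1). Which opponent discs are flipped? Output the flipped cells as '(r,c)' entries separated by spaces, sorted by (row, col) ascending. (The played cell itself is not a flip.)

Dir NW: first cell '.' (not opp) -> no flip
Dir N: first cell '.' (not opp) -> no flip
Dir NE: opp run (5,2) capped by B -> flip
Dir W: first cell '.' (not opp) -> no flip
Dir E: first cell '.' (not opp) -> no flip
Dir SW: first cell '.' (not opp) -> no flip
Dir S: first cell '.' (not opp) -> no flip
Dir SE: first cell '.' (not opp) -> no flip

Answer: (5,2)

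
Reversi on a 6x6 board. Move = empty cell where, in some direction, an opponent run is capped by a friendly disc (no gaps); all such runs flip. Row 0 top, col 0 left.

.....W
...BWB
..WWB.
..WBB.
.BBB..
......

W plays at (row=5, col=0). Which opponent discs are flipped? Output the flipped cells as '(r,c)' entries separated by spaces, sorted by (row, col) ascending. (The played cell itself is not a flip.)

Answer: (4,1)

Derivation:
Dir NW: edge -> no flip
Dir N: first cell '.' (not opp) -> no flip
Dir NE: opp run (4,1) capped by W -> flip
Dir W: edge -> no flip
Dir E: first cell '.' (not opp) -> no flip
Dir SW: edge -> no flip
Dir S: edge -> no flip
Dir SE: edge -> no flip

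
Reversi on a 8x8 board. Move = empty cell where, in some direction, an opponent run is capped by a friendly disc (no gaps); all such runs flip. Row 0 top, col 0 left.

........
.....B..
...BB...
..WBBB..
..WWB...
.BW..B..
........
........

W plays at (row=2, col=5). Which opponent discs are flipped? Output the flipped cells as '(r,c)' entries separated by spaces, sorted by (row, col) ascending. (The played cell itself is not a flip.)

Answer: (3,4)

Derivation:
Dir NW: first cell '.' (not opp) -> no flip
Dir N: opp run (1,5), next='.' -> no flip
Dir NE: first cell '.' (not opp) -> no flip
Dir W: opp run (2,4) (2,3), next='.' -> no flip
Dir E: first cell '.' (not opp) -> no flip
Dir SW: opp run (3,4) capped by W -> flip
Dir S: opp run (3,5), next='.' -> no flip
Dir SE: first cell '.' (not opp) -> no flip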